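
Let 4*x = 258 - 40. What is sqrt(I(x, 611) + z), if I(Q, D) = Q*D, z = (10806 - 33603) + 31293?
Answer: sqrt(167182)/2 ≈ 204.44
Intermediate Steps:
x = 109/2 (x = (258 - 40)/4 = (1/4)*218 = 109/2 ≈ 54.500)
z = 8496 (z = -22797 + 31293 = 8496)
I(Q, D) = D*Q
sqrt(I(x, 611) + z) = sqrt(611*(109/2) + 8496) = sqrt(66599/2 + 8496) = sqrt(83591/2) = sqrt(167182)/2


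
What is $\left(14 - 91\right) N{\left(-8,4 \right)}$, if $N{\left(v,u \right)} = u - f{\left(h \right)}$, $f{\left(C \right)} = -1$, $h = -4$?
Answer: $-385$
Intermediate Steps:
$N{\left(v,u \right)} = 1 + u$ ($N{\left(v,u \right)} = u - -1 = u + 1 = 1 + u$)
$\left(14 - 91\right) N{\left(-8,4 \right)} = \left(14 - 91\right) \left(1 + 4\right) = \left(-77\right) 5 = -385$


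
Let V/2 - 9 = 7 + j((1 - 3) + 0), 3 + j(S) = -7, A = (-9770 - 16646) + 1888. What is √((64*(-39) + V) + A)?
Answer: 2*I*√6753 ≈ 164.35*I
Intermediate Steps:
A = -24528 (A = -26416 + 1888 = -24528)
j(S) = -10 (j(S) = -3 - 7 = -10)
V = 12 (V = 18 + 2*(7 - 10) = 18 + 2*(-3) = 18 - 6 = 12)
√((64*(-39) + V) + A) = √((64*(-39) + 12) - 24528) = √((-2496 + 12) - 24528) = √(-2484 - 24528) = √(-27012) = 2*I*√6753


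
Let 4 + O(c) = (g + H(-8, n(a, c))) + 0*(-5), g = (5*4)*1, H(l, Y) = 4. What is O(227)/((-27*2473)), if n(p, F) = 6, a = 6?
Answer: -20/66771 ≈ -0.00029953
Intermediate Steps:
g = 20 (g = 20*1 = 20)
O(c) = 20 (O(c) = -4 + ((20 + 4) + 0*(-5)) = -4 + (24 + 0) = -4 + 24 = 20)
O(227)/((-27*2473)) = 20/((-27*2473)) = 20/(-66771) = 20*(-1/66771) = -20/66771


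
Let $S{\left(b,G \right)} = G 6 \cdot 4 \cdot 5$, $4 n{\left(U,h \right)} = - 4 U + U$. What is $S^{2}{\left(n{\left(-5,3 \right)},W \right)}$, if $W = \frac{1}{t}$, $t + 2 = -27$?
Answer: $\frac{14400}{841} \approx 17.122$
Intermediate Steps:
$t = -29$ ($t = -2 - 27 = -29$)
$n{\left(U,h \right)} = - \frac{3 U}{4}$ ($n{\left(U,h \right)} = \frac{- 4 U + U}{4} = \frac{\left(-3\right) U}{4} = - \frac{3 U}{4}$)
$W = - \frac{1}{29}$ ($W = \frac{1}{-29} = - \frac{1}{29} \approx -0.034483$)
$S{\left(b,G \right)} = 120 G$ ($S{\left(b,G \right)} = G 24 \cdot 5 = G 120 = 120 G$)
$S^{2}{\left(n{\left(-5,3 \right)},W \right)} = \left(120 \left(- \frac{1}{29}\right)\right)^{2} = \left(- \frac{120}{29}\right)^{2} = \frac{14400}{841}$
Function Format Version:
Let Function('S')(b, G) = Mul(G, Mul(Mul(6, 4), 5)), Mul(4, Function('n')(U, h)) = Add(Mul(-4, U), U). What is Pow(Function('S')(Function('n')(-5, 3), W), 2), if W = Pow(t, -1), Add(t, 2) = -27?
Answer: Rational(14400, 841) ≈ 17.122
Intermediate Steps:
t = -29 (t = Add(-2, -27) = -29)
Function('n')(U, h) = Mul(Rational(-3, 4), U) (Function('n')(U, h) = Mul(Rational(1, 4), Add(Mul(-4, U), U)) = Mul(Rational(1, 4), Mul(-3, U)) = Mul(Rational(-3, 4), U))
W = Rational(-1, 29) (W = Pow(-29, -1) = Rational(-1, 29) ≈ -0.034483)
Function('S')(b, G) = Mul(120, G) (Function('S')(b, G) = Mul(G, Mul(24, 5)) = Mul(G, 120) = Mul(120, G))
Pow(Function('S')(Function('n')(-5, 3), W), 2) = Pow(Mul(120, Rational(-1, 29)), 2) = Pow(Rational(-120, 29), 2) = Rational(14400, 841)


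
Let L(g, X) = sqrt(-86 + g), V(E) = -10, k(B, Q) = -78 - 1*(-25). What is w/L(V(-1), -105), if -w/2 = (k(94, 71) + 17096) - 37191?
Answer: -1679*I*sqrt(6) ≈ -4112.7*I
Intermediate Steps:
k(B, Q) = -53 (k(B, Q) = -78 + 25 = -53)
w = 40296 (w = -2*((-53 + 17096) - 37191) = -2*(17043 - 37191) = -2*(-20148) = 40296)
w/L(V(-1), -105) = 40296/(sqrt(-86 - 10)) = 40296/(sqrt(-96)) = 40296/((4*I*sqrt(6))) = 40296*(-I*sqrt(6)/24) = -1679*I*sqrt(6)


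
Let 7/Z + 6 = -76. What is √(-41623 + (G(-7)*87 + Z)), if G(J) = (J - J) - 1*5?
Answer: I*√282798566/82 ≈ 205.08*I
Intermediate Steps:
Z = -7/82 (Z = 7/(-6 - 76) = 7/(-82) = 7*(-1/82) = -7/82 ≈ -0.085366)
G(J) = -5 (G(J) = 0 - 5 = -5)
√(-41623 + (G(-7)*87 + Z)) = √(-41623 + (-5*87 - 7/82)) = √(-41623 + (-435 - 7/82)) = √(-41623 - 35677/82) = √(-3448763/82) = I*√282798566/82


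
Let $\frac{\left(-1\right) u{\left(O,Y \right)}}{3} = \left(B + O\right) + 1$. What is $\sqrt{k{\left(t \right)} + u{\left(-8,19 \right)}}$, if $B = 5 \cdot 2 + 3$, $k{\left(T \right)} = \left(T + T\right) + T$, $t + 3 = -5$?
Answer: $i \sqrt{42} \approx 6.4807 i$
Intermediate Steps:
$t = -8$ ($t = -3 - 5 = -8$)
$k{\left(T \right)} = 3 T$ ($k{\left(T \right)} = 2 T + T = 3 T$)
$B = 13$ ($B = 10 + 3 = 13$)
$u{\left(O,Y \right)} = -42 - 3 O$ ($u{\left(O,Y \right)} = - 3 \left(\left(13 + O\right) + 1\right) = - 3 \left(14 + O\right) = -42 - 3 O$)
$\sqrt{k{\left(t \right)} + u{\left(-8,19 \right)}} = \sqrt{3 \left(-8\right) - 18} = \sqrt{-24 + \left(-42 + 24\right)} = \sqrt{-24 - 18} = \sqrt{-42} = i \sqrt{42}$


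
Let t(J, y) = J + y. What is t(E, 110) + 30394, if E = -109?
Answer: 30395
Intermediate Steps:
t(E, 110) + 30394 = (-109 + 110) + 30394 = 1 + 30394 = 30395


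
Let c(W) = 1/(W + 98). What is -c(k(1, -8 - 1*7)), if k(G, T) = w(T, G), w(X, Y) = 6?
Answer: -1/104 ≈ -0.0096154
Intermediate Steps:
k(G, T) = 6
c(W) = 1/(98 + W)
-c(k(1, -8 - 1*7)) = -1/(98 + 6) = -1/104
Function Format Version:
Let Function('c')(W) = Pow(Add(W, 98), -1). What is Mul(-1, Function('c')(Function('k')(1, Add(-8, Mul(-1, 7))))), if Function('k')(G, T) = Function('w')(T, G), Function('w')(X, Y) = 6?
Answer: Rational(-1, 104) ≈ -0.0096154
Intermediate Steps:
Function('k')(G, T) = 6
Function('c')(W) = Pow(Add(98, W), -1)
Mul(-1, Function('c')(Function('k')(1, Add(-8, Mul(-1, 7))))) = Mul(-1, Pow(Add(98, 6), -1)) = Mul(-1, Pow(104, -1)) = Mul(-1, Rational(1, 104)) = Rational(-1, 104)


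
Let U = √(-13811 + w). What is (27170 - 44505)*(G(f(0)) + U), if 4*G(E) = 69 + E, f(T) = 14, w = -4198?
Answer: -1438805/4 - 52005*I*√2001 ≈ -3.597e+5 - 2.3263e+6*I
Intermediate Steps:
G(E) = 69/4 + E/4 (G(E) = (69 + E)/4 = 69/4 + E/4)
U = 3*I*√2001 (U = √(-13811 - 4198) = √(-18009) = 3*I*√2001 ≈ 134.2*I)
(27170 - 44505)*(G(f(0)) + U) = (27170 - 44505)*((69/4 + (¼)*14) + 3*I*√2001) = -17335*((69/4 + 7/2) + 3*I*√2001) = -17335*(83/4 + 3*I*√2001) = -1438805/4 - 52005*I*√2001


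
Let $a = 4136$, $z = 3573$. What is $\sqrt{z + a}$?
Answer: $\sqrt{7709} \approx 87.801$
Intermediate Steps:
$\sqrt{z + a} = \sqrt{3573 + 4136} = \sqrt{7709}$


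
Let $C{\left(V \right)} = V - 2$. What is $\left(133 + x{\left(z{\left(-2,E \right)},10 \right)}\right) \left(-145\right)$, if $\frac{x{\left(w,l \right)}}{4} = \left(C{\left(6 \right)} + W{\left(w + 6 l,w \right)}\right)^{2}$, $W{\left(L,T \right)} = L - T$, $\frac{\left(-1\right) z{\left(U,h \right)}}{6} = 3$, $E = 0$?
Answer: $-2394965$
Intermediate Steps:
$C{\left(V \right)} = -2 + V$
$z{\left(U,h \right)} = -18$ ($z{\left(U,h \right)} = \left(-6\right) 3 = -18$)
$x{\left(w,l \right)} = 4 \left(4 + 6 l\right)^{2}$ ($x{\left(w,l \right)} = 4 \left(\left(-2 + 6\right) + \left(\left(w + 6 l\right) - w\right)\right)^{2} = 4 \left(4 + 6 l\right)^{2}$)
$\left(133 + x{\left(z{\left(-2,E \right)},10 \right)}\right) \left(-145\right) = \left(133 + 16 \left(2 + 3 \cdot 10\right)^{2}\right) \left(-145\right) = \left(133 + 16 \left(2 + 30\right)^{2}\right) \left(-145\right) = \left(133 + 16 \cdot 32^{2}\right) \left(-145\right) = \left(133 + 16 \cdot 1024\right) \left(-145\right) = \left(133 + 16384\right) \left(-145\right) = 16517 \left(-145\right) = -2394965$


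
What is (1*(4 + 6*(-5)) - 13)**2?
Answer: 1521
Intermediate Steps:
(1*(4 + 6*(-5)) - 13)**2 = (1*(4 - 30) - 13)**2 = (1*(-26) - 13)**2 = (-26 - 13)**2 = (-39)**2 = 1521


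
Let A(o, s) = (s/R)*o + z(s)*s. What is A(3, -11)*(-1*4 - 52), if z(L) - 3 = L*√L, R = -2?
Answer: 924 - 6776*I*√11 ≈ 924.0 - 22473.0*I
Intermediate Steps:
z(L) = 3 + L^(3/2) (z(L) = 3 + L*√L = 3 + L^(3/2))
A(o, s) = s*(3 + s^(3/2)) - o*s/2 (A(o, s) = (s/(-2))*o + (3 + s^(3/2))*s = (s*(-½))*o + s*(3 + s^(3/2)) = (-s/2)*o + s*(3 + s^(3/2)) = -o*s/2 + s*(3 + s^(3/2)) = s*(3 + s^(3/2)) - o*s/2)
A(3, -11)*(-1*4 - 52) = ((-11)^(5/2) + 3*(-11) - ½*3*(-11))*(-1*4 - 52) = (121*I*√11 - 33 + 33/2)*(-4 - 52) = (-33/2 + 121*I*√11)*(-56) = 924 - 6776*I*√11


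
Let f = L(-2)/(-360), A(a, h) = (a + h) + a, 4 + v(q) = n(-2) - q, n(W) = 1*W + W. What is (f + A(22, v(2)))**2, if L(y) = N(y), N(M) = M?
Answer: 37466641/32400 ≈ 1156.4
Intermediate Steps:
n(W) = 2*W (n(W) = W + W = 2*W)
L(y) = y
v(q) = -8 - q (v(q) = -4 + (2*(-2) - q) = -4 + (-4 - q) = -8 - q)
A(a, h) = h + 2*a
f = 1/180 (f = -2/(-360) = -2*(-1/360) = 1/180 ≈ 0.0055556)
(f + A(22, v(2)))**2 = (1/180 + ((-8 - 1*2) + 2*22))**2 = (1/180 + ((-8 - 2) + 44))**2 = (1/180 + (-10 + 44))**2 = (1/180 + 34)**2 = (6121/180)**2 = 37466641/32400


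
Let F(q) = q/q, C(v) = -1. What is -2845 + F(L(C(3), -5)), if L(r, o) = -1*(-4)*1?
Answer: -2844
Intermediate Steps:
L(r, o) = 4 (L(r, o) = 4*1 = 4)
F(q) = 1
-2845 + F(L(C(3), -5)) = -2845 + 1 = -2844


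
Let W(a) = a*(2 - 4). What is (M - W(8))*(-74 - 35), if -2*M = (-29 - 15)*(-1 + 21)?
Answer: -49704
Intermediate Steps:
W(a) = -2*a (W(a) = a*(-2) = -2*a)
M = 440 (M = -(-29 - 15)*(-1 + 21)/2 = -(-22)*20 = -½*(-880) = 440)
(M - W(8))*(-74 - 35) = (440 - (-2)*8)*(-74 - 35) = (440 - 1*(-16))*(-109) = (440 + 16)*(-109) = 456*(-109) = -49704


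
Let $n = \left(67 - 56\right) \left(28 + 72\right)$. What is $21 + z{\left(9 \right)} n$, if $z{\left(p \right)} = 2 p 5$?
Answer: $99021$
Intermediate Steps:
$n = 1100$ ($n = 11 \cdot 100 = 1100$)
$z{\left(p \right)} = 10 p$
$21 + z{\left(9 \right)} n = 21 + 10 \cdot 9 \cdot 1100 = 21 + 90 \cdot 1100 = 21 + 99000 = 99021$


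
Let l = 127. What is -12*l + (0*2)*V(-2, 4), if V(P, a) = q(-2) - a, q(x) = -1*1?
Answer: -1524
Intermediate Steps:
q(x) = -1
V(P, a) = -1 - a
-12*l + (0*2)*V(-2, 4) = -12*127 + (0*2)*(-1 - 1*4) = -1524 + 0*(-1 - 4) = -1524 + 0*(-5) = -1524 + 0 = -1524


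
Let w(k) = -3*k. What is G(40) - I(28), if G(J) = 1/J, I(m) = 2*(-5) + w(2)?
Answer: 641/40 ≈ 16.025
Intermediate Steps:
I(m) = -16 (I(m) = 2*(-5) - 3*2 = -10 - 6 = -16)
G(40) - I(28) = 1/40 - 1*(-16) = 1/40 + 16 = 641/40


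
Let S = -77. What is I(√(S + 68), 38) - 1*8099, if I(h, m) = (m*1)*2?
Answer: -8023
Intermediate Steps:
I(h, m) = 2*m (I(h, m) = m*2 = 2*m)
I(√(S + 68), 38) - 1*8099 = 2*38 - 1*8099 = 76 - 8099 = -8023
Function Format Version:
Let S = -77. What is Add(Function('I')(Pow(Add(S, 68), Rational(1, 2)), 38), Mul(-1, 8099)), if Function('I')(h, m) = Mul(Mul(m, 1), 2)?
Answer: -8023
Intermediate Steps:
Function('I')(h, m) = Mul(2, m) (Function('I')(h, m) = Mul(m, 2) = Mul(2, m))
Add(Function('I')(Pow(Add(S, 68), Rational(1, 2)), 38), Mul(-1, 8099)) = Add(Mul(2, 38), Mul(-1, 8099)) = Add(76, -8099) = -8023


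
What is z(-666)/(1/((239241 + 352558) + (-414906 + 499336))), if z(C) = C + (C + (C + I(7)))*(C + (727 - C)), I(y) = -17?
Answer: -663643702081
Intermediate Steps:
z(C) = -12359 + 1455*C (z(C) = C + (C + (C - 17))*(C + (727 - C)) = C + (C + (-17 + C))*727 = C + (-17 + 2*C)*727 = C + (-12359 + 1454*C) = -12359 + 1455*C)
z(-666)/(1/((239241 + 352558) + (-414906 + 499336))) = (-12359 + 1455*(-666))/(1/((239241 + 352558) + (-414906 + 499336))) = (-12359 - 969030)/(1/(591799 + 84430)) = -981389/(1/676229) = -981389/1/676229 = -981389*676229 = -663643702081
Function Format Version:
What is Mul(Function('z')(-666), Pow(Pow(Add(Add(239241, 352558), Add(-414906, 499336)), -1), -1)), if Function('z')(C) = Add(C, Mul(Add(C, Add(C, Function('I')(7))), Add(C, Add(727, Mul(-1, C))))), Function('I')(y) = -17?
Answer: -663643702081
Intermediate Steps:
Function('z')(C) = Add(-12359, Mul(1455, C)) (Function('z')(C) = Add(C, Mul(Add(C, Add(C, -17)), Add(C, Add(727, Mul(-1, C))))) = Add(C, Mul(Add(C, Add(-17, C)), 727)) = Add(C, Mul(Add(-17, Mul(2, C)), 727)) = Add(C, Add(-12359, Mul(1454, C))) = Add(-12359, Mul(1455, C)))
Mul(Function('z')(-666), Pow(Pow(Add(Add(239241, 352558), Add(-414906, 499336)), -1), -1)) = Mul(Add(-12359, Mul(1455, -666)), Pow(Pow(Add(Add(239241, 352558), Add(-414906, 499336)), -1), -1)) = Mul(Add(-12359, -969030), Pow(Pow(Add(591799, 84430), -1), -1)) = Mul(-981389, Pow(Pow(676229, -1), -1)) = Mul(-981389, Pow(Rational(1, 676229), -1)) = Mul(-981389, 676229) = -663643702081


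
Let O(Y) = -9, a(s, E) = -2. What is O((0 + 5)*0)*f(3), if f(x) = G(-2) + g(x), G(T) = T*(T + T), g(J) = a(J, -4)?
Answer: -54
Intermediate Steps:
g(J) = -2
G(T) = 2*T² (G(T) = T*(2*T) = 2*T²)
f(x) = 6 (f(x) = 2*(-2)² - 2 = 2*4 - 2 = 8 - 2 = 6)
O((0 + 5)*0)*f(3) = -9*6 = -54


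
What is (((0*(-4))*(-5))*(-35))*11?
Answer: 0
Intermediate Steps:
(((0*(-4))*(-5))*(-35))*11 = ((0*(-5))*(-35))*11 = (0*(-35))*11 = 0*11 = 0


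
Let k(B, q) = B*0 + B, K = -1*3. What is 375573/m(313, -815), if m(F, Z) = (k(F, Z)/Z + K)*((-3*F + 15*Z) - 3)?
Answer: 488185/57918 ≈ 8.4289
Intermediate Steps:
K = -3
k(B, q) = B (k(B, q) = 0 + B = B)
m(F, Z) = (-3 + F/Z)*(-3 - 3*F + 15*Z) (m(F, Z) = (F/Z - 3)*((-3*F + 15*Z) - 3) = (-3 + F/Z)*(-3 - 3*F + 15*Z))
375573/m(313, -815) = 375573/(9 - 45*(-815) + 24*313 - 3*313/(-815) - 3*313²/(-815)) = 375573/(9 + 36675 + 7512 - 3*313*(-1/815) - 3*97969*(-1/815)) = 375573/(9 + 36675 + 7512 + 939/815 + 293907/815) = 375573/(36314586/815) = 375573*(815/36314586) = 488185/57918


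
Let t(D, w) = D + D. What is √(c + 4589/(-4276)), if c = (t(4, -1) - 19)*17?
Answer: I*√859690869/2138 ≈ 13.714*I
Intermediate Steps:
t(D, w) = 2*D
c = -187 (c = (2*4 - 19)*17 = (8 - 19)*17 = -11*17 = -187)
√(c + 4589/(-4276)) = √(-187 + 4589/(-4276)) = √(-187 + 4589*(-1/4276)) = √(-187 - 4589/4276) = √(-804201/4276) = I*√859690869/2138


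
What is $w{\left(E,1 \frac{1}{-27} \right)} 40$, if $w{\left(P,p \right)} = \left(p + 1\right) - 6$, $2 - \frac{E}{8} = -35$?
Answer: $- \frac{5440}{27} \approx -201.48$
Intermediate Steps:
$E = 296$ ($E = 16 - -280 = 16 + 280 = 296$)
$w{\left(P,p \right)} = -5 + p$ ($w{\left(P,p \right)} = \left(1 + p\right) - 6 = -5 + p$)
$w{\left(E,1 \frac{1}{-27} \right)} 40 = \left(-5 + 1 \frac{1}{-27}\right) 40 = \left(-5 + 1 \left(- \frac{1}{27}\right)\right) 40 = \left(-5 - \frac{1}{27}\right) 40 = \left(- \frac{136}{27}\right) 40 = - \frac{5440}{27}$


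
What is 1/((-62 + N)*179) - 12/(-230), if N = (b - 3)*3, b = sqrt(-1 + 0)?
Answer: 1083107/20790850 - 3*I/903950 ≈ 0.052095 - 3.3188e-6*I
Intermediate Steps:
b = I (b = sqrt(-1) = I ≈ 1.0*I)
N = -9 + 3*I (N = (I - 3)*3 = (-3 + I)*3 = -9 + 3*I ≈ -9.0 + 3.0*I)
1/((-62 + N)*179) - 12/(-230) = 1/(-62 + (-9 + 3*I)*179) - 12/(-230) = (1/179)/(-71 + 3*I) - 12*(-1/230) = ((-71 - 3*I)/5050)*(1/179) + 6/115 = (-71 - 3*I)/903950 + 6/115 = 6/115 + (-71 - 3*I)/903950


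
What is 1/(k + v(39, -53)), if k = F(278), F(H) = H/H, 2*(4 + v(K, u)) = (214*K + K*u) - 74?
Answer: 2/6199 ≈ 0.00032263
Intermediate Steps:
v(K, u) = -41 + 107*K + K*u/2 (v(K, u) = -4 + ((214*K + K*u) - 74)/2 = -4 + (-74 + 214*K + K*u)/2 = -4 + (-37 + 107*K + K*u/2) = -41 + 107*K + K*u/2)
F(H) = 1
k = 1
1/(k + v(39, -53)) = 1/(1 + (-41 + 107*39 + (½)*39*(-53))) = 1/(1 + (-41 + 4173 - 2067/2)) = 1/(1 + 6197/2) = 1/(6199/2) = 2/6199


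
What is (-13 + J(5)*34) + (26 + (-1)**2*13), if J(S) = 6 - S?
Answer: 60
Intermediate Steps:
(-13 + J(5)*34) + (26 + (-1)**2*13) = (-13 + (6 - 1*5)*34) + (26 + (-1)**2*13) = (-13 + (6 - 5)*34) + (26 + 1*13) = (-13 + 1*34) + (26 + 13) = (-13 + 34) + 39 = 21 + 39 = 60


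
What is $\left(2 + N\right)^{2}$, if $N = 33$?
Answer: $1225$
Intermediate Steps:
$\left(2 + N\right)^{2} = \left(2 + 33\right)^{2} = 35^{2} = 1225$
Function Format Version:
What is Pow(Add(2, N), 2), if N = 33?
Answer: 1225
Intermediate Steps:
Pow(Add(2, N), 2) = Pow(Add(2, 33), 2) = Pow(35, 2) = 1225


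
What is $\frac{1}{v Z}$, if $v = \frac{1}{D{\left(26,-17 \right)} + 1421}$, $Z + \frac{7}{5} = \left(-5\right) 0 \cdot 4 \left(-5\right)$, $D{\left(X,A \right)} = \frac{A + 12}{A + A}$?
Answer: $- \frac{241595}{238} \approx -1015.1$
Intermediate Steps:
$D{\left(X,A \right)} = \frac{12 + A}{2 A}$
$Z = - \frac{7}{5}$ ($Z = - \frac{7}{5} + \left(-5\right) 0 \cdot 4 \left(-5\right) = - \frac{7}{5} + 0 \cdot 4 \left(-5\right) = - \frac{7}{5} + 0 \left(-5\right) = - \frac{7}{5} + 0 = - \frac{7}{5} \approx -1.4$)
$v = \frac{34}{48319}$ ($v = \frac{1}{\frac{12 - 17}{2 \left(-17\right)} + 1421} = \frac{1}{\frac{1}{2} \left(- \frac{1}{17}\right) \left(-5\right) + 1421} = \frac{1}{\frac{5}{34} + 1421} = \frac{1}{\frac{48319}{34}} = \frac{34}{48319} \approx 0.00070366$)
$\frac{1}{v Z} = \frac{1}{\frac{34}{48319} \left(- \frac{7}{5}\right)} = \frac{1}{- \frac{238}{241595}} = - \frac{241595}{238}$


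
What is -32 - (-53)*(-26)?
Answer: -1410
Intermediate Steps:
-32 - (-53)*(-26) = -32 - 53*26 = -32 - 1378 = -1410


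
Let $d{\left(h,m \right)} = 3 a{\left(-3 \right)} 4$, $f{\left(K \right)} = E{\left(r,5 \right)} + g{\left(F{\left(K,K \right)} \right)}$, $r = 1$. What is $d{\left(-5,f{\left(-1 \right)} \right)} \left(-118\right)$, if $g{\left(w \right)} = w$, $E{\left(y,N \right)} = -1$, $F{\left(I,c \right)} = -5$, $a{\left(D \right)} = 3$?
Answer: $-4248$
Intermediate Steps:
$f{\left(K \right)} = -6$ ($f{\left(K \right)} = -1 - 5 = -6$)
$d{\left(h,m \right)} = 36$ ($d{\left(h,m \right)} = 3 \cdot 3 \cdot 4 = 9 \cdot 4 = 36$)
$d{\left(-5,f{\left(-1 \right)} \right)} \left(-118\right) = 36 \left(-118\right) = -4248$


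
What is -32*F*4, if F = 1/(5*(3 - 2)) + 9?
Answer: -5888/5 ≈ -1177.6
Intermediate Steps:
F = 46/5 (F = 1/(5*1) + 9 = 1/5 + 9 = ⅕ + 9 = 46/5 ≈ 9.2000)
-32*F*4 = -32*46/5*4 = -1472/5*4 = -5888/5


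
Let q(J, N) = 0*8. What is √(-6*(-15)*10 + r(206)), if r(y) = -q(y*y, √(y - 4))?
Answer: 30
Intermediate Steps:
q(J, N) = 0
r(y) = 0 (r(y) = -1*0 = 0)
√(-6*(-15)*10 + r(206)) = √(-6*(-15)*10 + 0) = √(90*10 + 0) = √(900 + 0) = √900 = 30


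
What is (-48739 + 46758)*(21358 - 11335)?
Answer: -19855563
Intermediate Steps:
(-48739 + 46758)*(21358 - 11335) = -1981*10023 = -19855563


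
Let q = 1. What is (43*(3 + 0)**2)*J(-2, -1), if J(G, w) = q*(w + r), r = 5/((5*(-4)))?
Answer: -1935/4 ≈ -483.75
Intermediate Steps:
r = -1/4 (r = 5/(-20) = 5*(-1/20) = -1/4 ≈ -0.25000)
J(G, w) = -1/4 + w (J(G, w) = 1*(w - 1/4) = 1*(-1/4 + w) = -1/4 + w)
(43*(3 + 0)**2)*J(-2, -1) = (43*(3 + 0)**2)*(-1/4 - 1) = (43*3**2)*(-5/4) = (43*9)*(-5/4) = 387*(-5/4) = -1935/4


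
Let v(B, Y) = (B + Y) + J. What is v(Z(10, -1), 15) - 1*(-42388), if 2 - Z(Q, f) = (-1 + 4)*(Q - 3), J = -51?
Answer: 42333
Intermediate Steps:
Z(Q, f) = 11 - 3*Q (Z(Q, f) = 2 - (-1 + 4)*(Q - 3) = 2 - 3*(-3 + Q) = 2 - (-9 + 3*Q) = 2 + (9 - 3*Q) = 11 - 3*Q)
v(B, Y) = -51 + B + Y (v(B, Y) = (B + Y) - 51 = -51 + B + Y)
v(Z(10, -1), 15) - 1*(-42388) = (-51 + (11 - 3*10) + 15) - 1*(-42388) = (-51 + (11 - 30) + 15) + 42388 = (-51 - 19 + 15) + 42388 = -55 + 42388 = 42333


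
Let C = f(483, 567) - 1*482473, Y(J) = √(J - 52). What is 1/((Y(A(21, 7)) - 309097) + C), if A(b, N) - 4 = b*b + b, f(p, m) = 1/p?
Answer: -184664573247/146174935766217835 - 699867*√46/146174935766217835 ≈ -1.2633e-6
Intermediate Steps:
A(b, N) = 4 + b + b² (A(b, N) = 4 + (b*b + b) = 4 + (b² + b) = 4 + (b + b²) = 4 + b + b²)
Y(J) = √(-52 + J)
C = -233034458/483 (C = 1/483 - 1*482473 = 1/483 - 482473 = -233034458/483 ≈ -4.8247e+5)
1/((Y(A(21, 7)) - 309097) + C) = 1/((√(-52 + (4 + 21 + 21²)) - 309097) - 233034458/483) = 1/((√(-52 + (4 + 21 + 441)) - 309097) - 233034458/483) = 1/((√(-52 + 466) - 309097) - 233034458/483) = 1/((√414 - 309097) - 233034458/483) = 1/((3*√46 - 309097) - 233034458/483) = 1/((-309097 + 3*√46) - 233034458/483) = 1/(-382328309/483 + 3*√46)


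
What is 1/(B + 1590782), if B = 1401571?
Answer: 1/2992353 ≈ 3.3419e-7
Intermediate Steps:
1/(B + 1590782) = 1/(1401571 + 1590782) = 1/2992353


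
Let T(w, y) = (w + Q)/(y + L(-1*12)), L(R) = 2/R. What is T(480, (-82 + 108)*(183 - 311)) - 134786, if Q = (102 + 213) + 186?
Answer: -2691547520/19969 ≈ -1.3479e+5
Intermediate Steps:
Q = 501 (Q = 315 + 186 = 501)
T(w, y) = (501 + w)/(-1/6 + y) (T(w, y) = (w + 501)/(y + 2/((-1*12))) = (501 + w)/(y + 2/(-12)) = (501 + w)/(y + 2*(-1/12)) = (501 + w)/(y - 1/6) = (501 + w)/(-1/6 + y))
T(480, (-82 + 108)*(183 - 311)) - 134786 = 6*(501 + 480)/(-1 + 6*((-82 + 108)*(183 - 311))) - 134786 = 6*981/(-1 + 6*(26*(-128))) - 134786 = 6*981/(-1 + 6*(-3328)) - 134786 = 6*981/(-1 - 19968) - 134786 = 6*981/(-19969) - 134786 = 6*(-1/19969)*981 - 134786 = -5886/19969 - 134786 = -2691547520/19969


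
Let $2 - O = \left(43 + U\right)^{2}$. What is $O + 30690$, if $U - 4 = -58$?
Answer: $30571$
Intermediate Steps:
$U = -54$ ($U = 4 - 58 = -54$)
$O = -119$ ($O = 2 - \left(43 - 54\right)^{2} = 2 - \left(-11\right)^{2} = 2 - 121 = -119$)
$O + 30690 = -119 + 30690 = 30571$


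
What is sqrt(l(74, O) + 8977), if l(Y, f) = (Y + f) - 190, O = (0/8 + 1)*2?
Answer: sqrt(8863) ≈ 94.144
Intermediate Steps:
O = 2 (O = (0*(1/8) + 1)*2 = (0 + 1)*2 = 1*2 = 2)
l(Y, f) = -190 + Y + f
sqrt(l(74, O) + 8977) = sqrt((-190 + 74 + 2) + 8977) = sqrt(-114 + 8977) = sqrt(8863)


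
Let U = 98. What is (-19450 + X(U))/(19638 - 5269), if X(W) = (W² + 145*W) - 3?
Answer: 4361/14369 ≈ 0.30350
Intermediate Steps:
X(W) = -3 + W² + 145*W
(-19450 + X(U))/(19638 - 5269) = (-19450 + (-3 + 98² + 145*98))/(19638 - 5269) = (-19450 + (-3 + 9604 + 14210))/14369 = (-19450 + 23811)*(1/14369) = 4361*(1/14369) = 4361/14369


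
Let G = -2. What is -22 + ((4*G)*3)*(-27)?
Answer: 626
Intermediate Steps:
-22 + ((4*G)*3)*(-27) = -22 + ((4*(-2))*3)*(-27) = -22 - 8*3*(-27) = -22 - 24*(-27) = -22 + 648 = 626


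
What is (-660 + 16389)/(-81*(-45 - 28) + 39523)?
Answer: 15729/45436 ≈ 0.34618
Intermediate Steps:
(-660 + 16389)/(-81*(-45 - 28) + 39523) = 15729/(-81*(-73) + 39523) = 15729/(5913 + 39523) = 15729/45436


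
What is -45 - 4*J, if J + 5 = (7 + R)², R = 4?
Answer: -509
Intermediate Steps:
J = 116 (J = -5 + (7 + 4)² = -5 + 11² = -5 + 121 = 116)
-45 - 4*J = -45 - 4*116 = -45 - 464 = -509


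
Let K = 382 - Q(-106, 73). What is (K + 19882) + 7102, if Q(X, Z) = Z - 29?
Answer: 27322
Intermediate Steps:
Q(X, Z) = -29 + Z
K = 338 (K = 382 - (-29 + 73) = 382 - 1*44 = 382 - 44 = 338)
(K + 19882) + 7102 = (338 + 19882) + 7102 = 20220 + 7102 = 27322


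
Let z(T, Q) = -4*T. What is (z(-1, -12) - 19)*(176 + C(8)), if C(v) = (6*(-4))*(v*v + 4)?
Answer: 21840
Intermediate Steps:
C(v) = -96 - 24*v² (C(v) = -24*(v² + 4) = -24*(4 + v²) = -96 - 24*v²)
(z(-1, -12) - 19)*(176 + C(8)) = (-4*(-1) - 19)*(176 + (-96 - 24*8²)) = (4 - 19)*(176 + (-96 - 24*64)) = -15*(176 + (-96 - 1536)) = -15*(176 - 1632) = -15*(-1456) = 21840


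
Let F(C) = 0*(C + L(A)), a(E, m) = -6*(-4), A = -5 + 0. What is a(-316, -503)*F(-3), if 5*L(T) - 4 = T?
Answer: 0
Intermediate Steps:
A = -5
L(T) = ⅘ + T/5
a(E, m) = 24
F(C) = 0 (F(C) = 0*(C + (⅘ + (⅕)*(-5))) = 0*(C + (⅘ - 1)) = 0*(C - ⅕) = 0*(-⅕ + C) = 0)
a(-316, -503)*F(-3) = 24*0 = 0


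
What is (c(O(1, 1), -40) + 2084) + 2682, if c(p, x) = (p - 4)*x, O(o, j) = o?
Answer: 4886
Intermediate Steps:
c(p, x) = x*(-4 + p) (c(p, x) = (-4 + p)*x = x*(-4 + p))
(c(O(1, 1), -40) + 2084) + 2682 = (-40*(-4 + 1) + 2084) + 2682 = (-40*(-3) + 2084) + 2682 = (120 + 2084) + 2682 = 2204 + 2682 = 4886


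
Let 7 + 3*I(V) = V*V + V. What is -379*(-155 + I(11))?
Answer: 128860/3 ≈ 42953.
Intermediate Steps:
I(V) = -7/3 + V/3 + V²/3 (I(V) = -7/3 + (V*V + V)/3 = -7/3 + (V² + V)/3 = -7/3 + (V + V²)/3 = -7/3 + (V/3 + V²/3) = -7/3 + V/3 + V²/3)
-379*(-155 + I(11)) = -379*(-155 + (-7/3 + (⅓)*11 + (⅓)*11²)) = -379*(-155 + (-7/3 + 11/3 + (⅓)*121)) = -379*(-155 + (-7/3 + 11/3 + 121/3)) = -379*(-155 + 125/3) = -379*(-340/3) = 128860/3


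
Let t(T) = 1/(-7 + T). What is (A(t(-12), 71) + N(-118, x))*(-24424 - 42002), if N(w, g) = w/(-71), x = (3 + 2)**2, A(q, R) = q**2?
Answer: -2834330994/25631 ≈ -1.1058e+5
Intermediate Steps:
x = 25 (x = 5**2 = 25)
N(w, g) = -w/71 (N(w, g) = w*(-1/71) = -w/71)
(A(t(-12), 71) + N(-118, x))*(-24424 - 42002) = ((1/(-7 - 12))**2 - 1/71*(-118))*(-24424 - 42002) = ((1/(-19))**2 + 118/71)*(-66426) = ((-1/19)**2 + 118/71)*(-66426) = (1/361 + 118/71)*(-66426) = (42669/25631)*(-66426) = -2834330994/25631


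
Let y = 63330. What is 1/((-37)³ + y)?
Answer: 1/12677 ≈ 7.8883e-5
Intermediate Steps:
1/((-37)³ + y) = 1/((-37)³ + 63330) = 1/(-50653 + 63330) = 1/12677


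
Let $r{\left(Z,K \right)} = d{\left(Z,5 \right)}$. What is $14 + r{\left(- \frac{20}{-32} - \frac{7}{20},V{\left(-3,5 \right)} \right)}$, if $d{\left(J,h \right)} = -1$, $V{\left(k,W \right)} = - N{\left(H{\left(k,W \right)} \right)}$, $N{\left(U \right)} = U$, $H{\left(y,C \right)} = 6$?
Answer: $13$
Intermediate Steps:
$V{\left(k,W \right)} = -6$ ($V{\left(k,W \right)} = \left(-1\right) 6 = -6$)
$r{\left(Z,K \right)} = -1$
$14 + r{\left(- \frac{20}{-32} - \frac{7}{20},V{\left(-3,5 \right)} \right)} = 14 - 1 = 13$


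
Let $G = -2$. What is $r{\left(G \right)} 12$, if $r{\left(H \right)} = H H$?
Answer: $48$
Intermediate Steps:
$r{\left(H \right)} = H^{2}$
$r{\left(G \right)} 12 = \left(-2\right)^{2} \cdot 12 = 4 \cdot 12 = 48$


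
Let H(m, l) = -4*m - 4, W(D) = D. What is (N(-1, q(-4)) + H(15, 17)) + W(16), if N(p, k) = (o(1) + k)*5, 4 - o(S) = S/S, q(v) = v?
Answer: -53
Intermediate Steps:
o(S) = 3 (o(S) = 4 - S/S = 4 - 1*1 = 4 - 1 = 3)
H(m, l) = -4 - 4*m
N(p, k) = 15 + 5*k (N(p, k) = (3 + k)*5 = 15 + 5*k)
(N(-1, q(-4)) + H(15, 17)) + W(16) = ((15 + 5*(-4)) + (-4 - 4*15)) + 16 = ((15 - 20) + (-4 - 60)) + 16 = (-5 - 64) + 16 = -69 + 16 = -53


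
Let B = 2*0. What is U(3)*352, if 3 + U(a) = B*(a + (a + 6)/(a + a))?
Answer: -1056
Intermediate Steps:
B = 0
U(a) = -3 (U(a) = -3 + 0*(a + (a + 6)/(a + a)) = -3 + 0*(a + (6 + a)/((2*a))) = -3 + 0*(a + (6 + a)*(1/(2*a))) = -3 + 0*(a + (6 + a)/(2*a)) = -3 + 0 = -3)
U(3)*352 = -3*352 = -1056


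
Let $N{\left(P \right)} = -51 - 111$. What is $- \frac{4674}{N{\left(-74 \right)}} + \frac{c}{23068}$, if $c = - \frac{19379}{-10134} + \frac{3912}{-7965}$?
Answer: $\frac{5969098344743}{206887434120} \approx 28.852$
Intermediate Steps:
$N{\left(P \right)} = -162$ ($N{\left(P \right)} = -51 - 111 = -162$)
$c = \frac{1416167}{996510}$ ($c = \left(-19379\right) \left(- \frac{1}{10134}\right) + 3912 \left(- \frac{1}{7965}\right) = \frac{19379}{10134} - \frac{1304}{2655} = \frac{1416167}{996510} \approx 1.4211$)
$- \frac{4674}{N{\left(-74 \right)}} + \frac{c}{23068} = - \frac{4674}{-162} + \frac{1416167}{996510 \cdot 23068} = \left(-4674\right) \left(- \frac{1}{162}\right) + \frac{1416167}{996510} \cdot \frac{1}{23068} = \frac{779}{27} + \frac{1416167}{22987492680} = \frac{5969098344743}{206887434120}$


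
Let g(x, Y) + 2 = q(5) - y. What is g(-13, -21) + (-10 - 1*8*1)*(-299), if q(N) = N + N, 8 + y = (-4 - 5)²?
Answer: 5317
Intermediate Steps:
y = 73 (y = -8 + (-4 - 5)² = -8 + (-9)² = -8 + 81 = 73)
q(N) = 2*N
g(x, Y) = -65 (g(x, Y) = -2 + (2*5 - 1*73) = -2 + (10 - 73) = -2 - 63 = -65)
g(-13, -21) + (-10 - 1*8*1)*(-299) = -65 + (-10 - 1*8*1)*(-299) = -65 + (-10 - 8*1)*(-299) = -65 + (-10 - 8)*(-299) = -65 - 18*(-299) = -65 + 5382 = 5317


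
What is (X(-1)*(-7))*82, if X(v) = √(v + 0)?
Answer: -574*I ≈ -574.0*I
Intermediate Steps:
X(v) = √v
(X(-1)*(-7))*82 = (√(-1)*(-7))*82 = (I*(-7))*82 = -7*I*82 = -574*I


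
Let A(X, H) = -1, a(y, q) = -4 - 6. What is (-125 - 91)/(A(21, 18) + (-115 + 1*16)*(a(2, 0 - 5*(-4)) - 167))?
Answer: -108/8761 ≈ -0.012327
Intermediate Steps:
a(y, q) = -10
(-125 - 91)/(A(21, 18) + (-115 + 1*16)*(a(2, 0 - 5*(-4)) - 167)) = (-125 - 91)/(-1 + (-115 + 1*16)*(-10 - 167)) = -216/(-1 + (-115 + 16)*(-177)) = -216/(-1 - 99*(-177)) = -216/(-1 + 17523) = -216/17522 = -216*1/17522 = -108/8761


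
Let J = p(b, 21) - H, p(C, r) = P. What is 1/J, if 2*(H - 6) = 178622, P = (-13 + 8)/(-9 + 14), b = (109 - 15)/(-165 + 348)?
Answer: -1/89318 ≈ -1.1196e-5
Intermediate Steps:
b = 94/183 ≈ 0.51366
P = -1 (P = -5/5 = -5*⅕ = -1)
p(C, r) = -1
H = 89317 (H = 6 + (½)*178622 = 6 + 89311 = 89317)
J = -89318 (J = -1 - 1*89317 = -1 - 89317 = -89318)
1/J = 1/(-89318) = -1/89318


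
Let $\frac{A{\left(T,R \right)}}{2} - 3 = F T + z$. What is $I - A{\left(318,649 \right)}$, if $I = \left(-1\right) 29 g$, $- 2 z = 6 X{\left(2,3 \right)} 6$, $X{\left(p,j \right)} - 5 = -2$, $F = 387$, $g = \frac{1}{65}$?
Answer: $- \frac{15991979}{65} \approx -2.4603 \cdot 10^{5}$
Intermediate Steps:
$g = \frac{1}{65} \approx 0.015385$
$X{\left(p,j \right)} = 3$ ($X{\left(p,j \right)} = 5 - 2 = 3$)
$z = -54$ ($z = - \frac{6 \cdot 3 \cdot 6}{2} = - \frac{18 \cdot 6}{2} = \left(- \frac{1}{2}\right) 108 = -54$)
$I = - \frac{29}{65}$ ($I = \left(-1\right) 29 \cdot \frac{1}{65} = \left(-29\right) \frac{1}{65} = - \frac{29}{65} \approx -0.44615$)
$A{\left(T,R \right)} = -102 + 774 T$ ($A{\left(T,R \right)} = 6 + 2 \left(387 T - 54\right) = 6 + 2 \left(-54 + 387 T\right) = 6 + \left(-108 + 774 T\right) = -102 + 774 T$)
$I - A{\left(318,649 \right)} = - \frac{29}{65} - \left(-102 + 774 \cdot 318\right) = - \frac{29}{65} - \left(-102 + 246132\right) = - \frac{29}{65} - 246030 = - \frac{15991979}{65}$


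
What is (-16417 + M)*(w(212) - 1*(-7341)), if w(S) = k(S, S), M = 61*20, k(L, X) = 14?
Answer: -111773935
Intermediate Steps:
M = 1220
w(S) = 14
(-16417 + M)*(w(212) - 1*(-7341)) = (-16417 + 1220)*(14 - 1*(-7341)) = -15197*(14 + 7341) = -15197*7355 = -111773935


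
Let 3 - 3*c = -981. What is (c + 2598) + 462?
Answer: 3388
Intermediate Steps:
c = 328 (c = 1 - ⅓*(-981) = 1 + 327 = 328)
(c + 2598) + 462 = (328 + 2598) + 462 = 2926 + 462 = 3388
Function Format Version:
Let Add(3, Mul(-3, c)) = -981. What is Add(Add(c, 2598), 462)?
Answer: 3388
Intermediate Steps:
c = 328 (c = Add(1, Mul(Rational(-1, 3), -981)) = Add(1, 327) = 328)
Add(Add(c, 2598), 462) = Add(Add(328, 2598), 462) = Add(2926, 462) = 3388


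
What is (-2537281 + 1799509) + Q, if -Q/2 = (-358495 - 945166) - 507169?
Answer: 2883888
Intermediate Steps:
Q = 3621660 (Q = -2*((-358495 - 945166) - 507169) = -2*(-1303661 - 507169) = -2*(-1810830) = 3621660)
(-2537281 + 1799509) + Q = (-2537281 + 1799509) + 3621660 = -737772 + 3621660 = 2883888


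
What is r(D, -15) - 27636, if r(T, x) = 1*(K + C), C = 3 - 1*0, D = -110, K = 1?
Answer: -27632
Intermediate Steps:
C = 3 (C = 3 + 0 = 3)
r(T, x) = 4 (r(T, x) = 1*(1 + 3) = 1*4 = 4)
r(D, -15) - 27636 = 4 - 27636 = -27632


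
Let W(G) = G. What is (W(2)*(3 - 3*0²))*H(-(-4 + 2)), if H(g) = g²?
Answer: 24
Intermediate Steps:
(W(2)*(3 - 3*0²))*H(-(-4 + 2)) = (2*(3 - 3*0²))*(-(-4 + 2))² = (2*(3 - 3*0))*(-1*(-2))² = (2*(3 + 0))*2² = (2*3)*4 = 6*4 = 24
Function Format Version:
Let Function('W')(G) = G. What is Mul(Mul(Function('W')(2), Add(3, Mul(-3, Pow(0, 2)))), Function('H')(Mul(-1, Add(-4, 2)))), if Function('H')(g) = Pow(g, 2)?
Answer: 24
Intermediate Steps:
Mul(Mul(Function('W')(2), Add(3, Mul(-3, Pow(0, 2)))), Function('H')(Mul(-1, Add(-4, 2)))) = Mul(Mul(2, Add(3, Mul(-3, Pow(0, 2)))), Pow(Mul(-1, Add(-4, 2)), 2)) = Mul(Mul(2, Add(3, Mul(-3, 0))), Pow(Mul(-1, -2), 2)) = Mul(Mul(2, Add(3, 0)), Pow(2, 2)) = Mul(Mul(2, 3), 4) = Mul(6, 4) = 24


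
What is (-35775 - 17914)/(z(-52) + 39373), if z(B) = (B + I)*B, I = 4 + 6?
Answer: -53689/41557 ≈ -1.2919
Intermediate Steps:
I = 10
z(B) = B*(10 + B) (z(B) = (B + 10)*B = (10 + B)*B = B*(10 + B))
(-35775 - 17914)/(z(-52) + 39373) = (-35775 - 17914)/(-52*(10 - 52) + 39373) = -53689/(-52*(-42) + 39373) = -53689/(2184 + 39373) = -53689/41557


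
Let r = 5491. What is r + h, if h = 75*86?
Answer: 11941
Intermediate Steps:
h = 6450
r + h = 5491 + 6450 = 11941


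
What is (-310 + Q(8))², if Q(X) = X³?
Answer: 40804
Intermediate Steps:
(-310 + Q(8))² = (-310 + 8³)² = (-310 + 512)² = 202² = 40804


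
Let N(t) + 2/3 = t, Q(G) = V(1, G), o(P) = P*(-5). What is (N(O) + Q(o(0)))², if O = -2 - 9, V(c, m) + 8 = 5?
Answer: 1936/9 ≈ 215.11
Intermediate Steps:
o(P) = -5*P
V(c, m) = -3 (V(c, m) = -8 + 5 = -3)
Q(G) = -3
O = -11
N(t) = -⅔ + t
(N(O) + Q(o(0)))² = ((-⅔ - 11) - 3)² = (-35/3 - 3)² = (-44/3)² = 1936/9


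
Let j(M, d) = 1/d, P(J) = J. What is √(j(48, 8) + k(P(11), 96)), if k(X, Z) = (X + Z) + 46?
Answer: 35*√2/4 ≈ 12.374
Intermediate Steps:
k(X, Z) = 46 + X + Z
√(j(48, 8) + k(P(11), 96)) = √(1/8 + (46 + 11 + 96)) = √(⅛ + 153) = √(1225/8) = 35*√2/4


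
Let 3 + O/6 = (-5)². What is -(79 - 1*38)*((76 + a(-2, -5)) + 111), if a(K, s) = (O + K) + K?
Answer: -12915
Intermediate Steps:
O = 132 (O = -18 + 6*(-5)² = -18 + 6*25 = -18 + 150 = 132)
a(K, s) = 132 + 2*K (a(K, s) = (132 + K) + K = 132 + 2*K)
-(79 - 1*38)*((76 + a(-2, -5)) + 111) = -(79 - 1*38)*((76 + (132 + 2*(-2))) + 111) = -(79 - 38)*((76 + (132 - 4)) + 111) = -41*((76 + 128) + 111) = -41*(204 + 111) = -41*315 = -1*12915 = -12915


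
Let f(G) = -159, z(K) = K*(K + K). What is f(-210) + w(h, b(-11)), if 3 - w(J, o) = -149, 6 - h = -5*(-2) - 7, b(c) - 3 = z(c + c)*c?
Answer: -7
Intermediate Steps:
z(K) = 2*K**2 (z(K) = K*(2*K) = 2*K**2)
b(c) = 3 + 8*c**3 (b(c) = 3 + (2*(c + c)**2)*c = 3 + (2*(2*c)**2)*c = 3 + (2*(4*c**2))*c = 3 + (8*c**2)*c = 3 + 8*c**3)
h = 3 (h = 6 - (-5*(-2) - 7) = 6 - (10 - 7) = 6 - 1*3 = 6 - 3 = 3)
w(J, o) = 152 (w(J, o) = 3 - 1*(-149) = 3 + 149 = 152)
f(-210) + w(h, b(-11)) = -159 + 152 = -7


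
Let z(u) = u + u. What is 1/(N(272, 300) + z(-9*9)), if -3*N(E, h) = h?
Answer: -1/262 ≈ -0.0038168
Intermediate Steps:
N(E, h) = -h/3
z(u) = 2*u
1/(N(272, 300) + z(-9*9)) = 1/(-1/3*300 + 2*(-9*9)) = 1/(-100 + 2*(-81)) = 1/(-100 - 162) = 1/(-262) = -1/262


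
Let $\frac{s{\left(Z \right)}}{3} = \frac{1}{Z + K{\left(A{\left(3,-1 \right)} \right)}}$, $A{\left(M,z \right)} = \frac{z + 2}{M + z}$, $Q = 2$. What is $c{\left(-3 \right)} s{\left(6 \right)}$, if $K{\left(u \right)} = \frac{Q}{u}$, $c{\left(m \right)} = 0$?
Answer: $0$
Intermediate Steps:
$A{\left(M,z \right)} = \frac{2 + z}{M + z}$
$K{\left(u \right)} = \frac{2}{u}$
$s{\left(Z \right)} = \frac{3}{4 + Z}$ ($s{\left(Z \right)} = \frac{3}{Z + \frac{2}{\frac{1}{3 - 1} \left(2 - 1\right)}} = \frac{3}{Z + \frac{2}{\frac{1}{2} \cdot 1}} = \frac{3}{Z + 2 \frac{1}{\frac{1}{2}}} = \frac{3}{Z + 2 \cdot 2} = \frac{3}{Z + 4} = \frac{3}{4 + Z}$)
$c{\left(-3 \right)} s{\left(6 \right)} = 0 \frac{3}{4 + 6} = 0 \cdot \frac{3}{10} = 0$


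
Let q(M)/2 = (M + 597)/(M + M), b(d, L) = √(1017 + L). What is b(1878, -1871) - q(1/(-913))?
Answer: 545060 + I*√854 ≈ 5.4506e+5 + 29.223*I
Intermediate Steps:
q(M) = (597 + M)/M (q(M) = 2*((M + 597)/(M + M)) = 2*((597 + M)/((2*M))) = 2*((597 + M)*(1/(2*M))) = 2*((597 + M)/(2*M)) = (597 + M)/M)
b(1878, -1871) - q(1/(-913)) = √(1017 - 1871) - (597 + 1/(-913))/(1/(-913)) = √(-854) - (597 - 1/913)/(-1/913) = I*√854 - (-913)*545060/913 = I*√854 - 1*(-545060) = I*√854 + 545060 = 545060 + I*√854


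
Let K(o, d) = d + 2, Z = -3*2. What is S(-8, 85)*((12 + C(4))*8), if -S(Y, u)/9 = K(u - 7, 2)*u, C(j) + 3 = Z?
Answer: -73440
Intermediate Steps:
Z = -6
C(j) = -9 (C(j) = -3 - 6 = -9)
K(o, d) = 2 + d
S(Y, u) = -36*u (S(Y, u) = -9*(2 + 2)*u = -36*u)
S(-8, 85)*((12 + C(4))*8) = (-36*85)*((12 - 9)*8) = -9180*8 = -3060*24 = -73440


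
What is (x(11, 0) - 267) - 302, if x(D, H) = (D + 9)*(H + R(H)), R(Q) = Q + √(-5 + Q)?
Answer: -569 + 20*I*√5 ≈ -569.0 + 44.721*I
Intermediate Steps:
x(D, H) = (9 + D)*(√(-5 + H) + 2*H) (x(D, H) = (D + 9)*(H + (H + √(-5 + H))) = (9 + D)*(√(-5 + H) + 2*H))
(x(11, 0) - 267) - 302 = ((9*√(-5 + 0) + 18*0 + 11*0 + 11*(0 + √(-5 + 0))) - 267) - 302 = ((9*√(-5) + 0 + 0 + 11*(0 + √(-5))) - 267) - 302 = ((9*(I*√5) + 0 + 0 + 11*(0 + I*√5)) - 267) - 302 = ((9*I*√5 + 0 + 0 + 11*(I*√5)) - 267) - 302 = ((9*I*√5 + 0 + 0 + 11*I*√5) - 267) - 302 = (20*I*√5 - 267) - 302 = (-267 + 20*I*√5) - 302 = -569 + 20*I*√5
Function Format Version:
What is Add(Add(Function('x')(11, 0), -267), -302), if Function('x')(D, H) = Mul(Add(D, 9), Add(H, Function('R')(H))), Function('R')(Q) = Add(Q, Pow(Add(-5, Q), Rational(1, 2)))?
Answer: Add(-569, Mul(20, I, Pow(5, Rational(1, 2)))) ≈ Add(-569.00, Mul(44.721, I))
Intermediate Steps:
Function('x')(D, H) = Mul(Add(9, D), Add(Pow(Add(-5, H), Rational(1, 2)), Mul(2, H))) (Function('x')(D, H) = Mul(Add(D, 9), Add(H, Add(H, Pow(Add(-5, H), Rational(1, 2))))) = Mul(Add(9, D), Add(Pow(Add(-5, H), Rational(1, 2)), Mul(2, H))))
Add(Add(Function('x')(11, 0), -267), -302) = Add(Add(Add(Mul(9, Pow(Add(-5, 0), Rational(1, 2))), Mul(18, 0), Mul(11, 0), Mul(11, Add(0, Pow(Add(-5, 0), Rational(1, 2))))), -267), -302) = Add(Add(Add(Mul(9, Pow(-5, Rational(1, 2))), 0, 0, Mul(11, Add(0, Pow(-5, Rational(1, 2))))), -267), -302) = Add(Add(Add(Mul(9, Mul(I, Pow(5, Rational(1, 2)))), 0, 0, Mul(11, Add(0, Mul(I, Pow(5, Rational(1, 2)))))), -267), -302) = Add(Add(Add(Mul(9, I, Pow(5, Rational(1, 2))), 0, 0, Mul(11, Mul(I, Pow(5, Rational(1, 2))))), -267), -302) = Add(Add(Add(Mul(9, I, Pow(5, Rational(1, 2))), 0, 0, Mul(11, I, Pow(5, Rational(1, 2)))), -267), -302) = Add(Add(Mul(20, I, Pow(5, Rational(1, 2))), -267), -302) = Add(Add(-267, Mul(20, I, Pow(5, Rational(1, 2)))), -302) = Add(-569, Mul(20, I, Pow(5, Rational(1, 2))))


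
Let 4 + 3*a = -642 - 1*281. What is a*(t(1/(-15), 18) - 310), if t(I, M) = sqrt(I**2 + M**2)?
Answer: 95790 - 103*sqrt(72901)/5 ≈ 90228.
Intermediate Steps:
a = -309 (a = -4/3 + (-642 - 1*281)/3 = -4/3 + (-642 - 281)/3 = -4/3 + (1/3)*(-923) = -4/3 - 923/3 = -309)
a*(t(1/(-15), 18) - 310) = -309*(sqrt((1/(-15))**2 + 18**2) - 310) = -309*(sqrt((-1/15)**2 + 324) - 310) = -309*(sqrt(1/225 + 324) - 310) = -309*(sqrt(72901/225) - 310) = -309*(sqrt(72901)/15 - 310) = -309*(-310 + sqrt(72901)/15) = 95790 - 103*sqrt(72901)/5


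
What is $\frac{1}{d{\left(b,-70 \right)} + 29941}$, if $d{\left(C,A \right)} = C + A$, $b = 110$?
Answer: $\frac{1}{29981} \approx 3.3354 \cdot 10^{-5}$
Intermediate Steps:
$d{\left(C,A \right)} = A + C$
$\frac{1}{d{\left(b,-70 \right)} + 29941} = \frac{1}{\left(-70 + 110\right) + 29941} = \frac{1}{40 + 29941} = \frac{1}{29981}$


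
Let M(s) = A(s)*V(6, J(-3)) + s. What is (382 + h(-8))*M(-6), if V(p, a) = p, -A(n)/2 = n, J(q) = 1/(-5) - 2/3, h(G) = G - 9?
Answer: 24090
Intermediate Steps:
h(G) = -9 + G
J(q) = -13/15 (J(q) = 1*(-1/5) - 2*1/3 = -1/5 - 2/3 = -13/15)
A(n) = -2*n
M(s) = -11*s (M(s) = -2*s*6 + s = -12*s + s = -11*s)
(382 + h(-8))*M(-6) = (382 + (-9 - 8))*(-11*(-6)) = (382 - 17)*66 = 365*66 = 24090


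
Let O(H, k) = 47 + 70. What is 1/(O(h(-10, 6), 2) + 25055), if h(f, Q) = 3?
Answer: 1/25172 ≈ 3.9727e-5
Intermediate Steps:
O(H, k) = 117
1/(O(h(-10, 6), 2) + 25055) = 1/(117 + 25055) = 1/25172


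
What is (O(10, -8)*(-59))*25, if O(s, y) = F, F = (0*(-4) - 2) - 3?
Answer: 7375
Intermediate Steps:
F = -5 (F = (0 - 2) - 3 = -2 - 3 = -5)
O(s, y) = -5
(O(10, -8)*(-59))*25 = -5*(-59)*25 = 295*25 = 7375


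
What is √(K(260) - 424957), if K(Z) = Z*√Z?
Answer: √(-424957 + 520*√65) ≈ 648.66*I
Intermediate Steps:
K(Z) = Z^(3/2)
√(K(260) - 424957) = √(260^(3/2) - 424957) = √(520*√65 - 424957) = √(-424957 + 520*√65)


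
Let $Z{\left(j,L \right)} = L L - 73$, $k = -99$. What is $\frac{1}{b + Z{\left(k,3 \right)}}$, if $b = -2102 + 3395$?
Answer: $\frac{1}{1229} \approx 0.00081367$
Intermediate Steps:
$Z{\left(j,L \right)} = -73 + L^{2}$ ($Z{\left(j,L \right)} = L^{2} - 73 = -73 + L^{2}$)
$b = 1293$
$\frac{1}{b + Z{\left(k,3 \right)}} = \frac{1}{1293 - \left(73 - 3^{2}\right)} = \frac{1}{1293 + \left(-73 + 9\right)} = \frac{1}{1293 - 64} = \frac{1}{1229}$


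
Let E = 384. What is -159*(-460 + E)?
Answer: 12084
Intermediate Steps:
-159*(-460 + E) = -159*(-460 + 384) = -159*(-76) = 12084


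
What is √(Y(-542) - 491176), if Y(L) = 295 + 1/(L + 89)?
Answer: I*√100733199582/453 ≈ 700.63*I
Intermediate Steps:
Y(L) = 295 + 1/(89 + L)
√(Y(-542) - 491176) = √((26256 + 295*(-542))/(89 - 542) - 491176) = √((26256 - 159890)/(-453) - 491176) = √(-1/453*(-133634) - 491176) = √(133634/453 - 491176) = √(-222369094/453) = I*√100733199582/453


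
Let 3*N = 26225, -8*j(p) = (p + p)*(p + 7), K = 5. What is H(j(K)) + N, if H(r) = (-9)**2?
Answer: 26468/3 ≈ 8822.7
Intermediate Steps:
j(p) = -p*(7 + p)/4 (j(p) = -(p + p)*(p + 7)/8 = -2*p*(7 + p)/8 = -p*(7 + p)/4)
N = 26225/3 (N = (1/3)*26225 = 26225/3 ≈ 8741.7)
H(r) = 81
H(j(K)) + N = 81 + 26225/3 = 26468/3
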